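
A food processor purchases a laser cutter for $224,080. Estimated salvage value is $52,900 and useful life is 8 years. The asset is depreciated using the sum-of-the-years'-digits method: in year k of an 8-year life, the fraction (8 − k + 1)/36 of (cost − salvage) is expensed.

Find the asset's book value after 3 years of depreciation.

Depreciable base = $224,080 − $52,900 = $171,180.
Sum of the years' digits = 8+7+6+5+4+3+2+1 = 36.
Year 1: $171,180 × 8/36 = $38,040. Book value $186,040.
Year 2: $171,180 × 7/36 = $33,285. Book value $152,755.
Year 3: $171,180 × 6/36 = $28,530. Book value $124,225.

$124,225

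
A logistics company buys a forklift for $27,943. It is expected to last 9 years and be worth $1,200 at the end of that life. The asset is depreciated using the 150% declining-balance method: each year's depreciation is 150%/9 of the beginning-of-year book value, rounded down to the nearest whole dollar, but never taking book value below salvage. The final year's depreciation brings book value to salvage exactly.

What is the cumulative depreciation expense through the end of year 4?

$14,467

Depreciable base = $27,943 − $1,200 = $26,743.
Year 1: ⌊$27,943 × 150%/9⌋ = $4,657. Book value $23,286.
Year 2: ⌊$23,286 × 150%/9⌋ = $3,881. Book value $19,405.
Year 3: ⌊$19,405 × 150%/9⌋ = $3,234. Book value $16,171.
Year 4: ⌊$16,171 × 150%/9⌋ = $2,695. Book value $13,476.
Accumulated through year 4 = $27,943 − $13,476 = $14,467.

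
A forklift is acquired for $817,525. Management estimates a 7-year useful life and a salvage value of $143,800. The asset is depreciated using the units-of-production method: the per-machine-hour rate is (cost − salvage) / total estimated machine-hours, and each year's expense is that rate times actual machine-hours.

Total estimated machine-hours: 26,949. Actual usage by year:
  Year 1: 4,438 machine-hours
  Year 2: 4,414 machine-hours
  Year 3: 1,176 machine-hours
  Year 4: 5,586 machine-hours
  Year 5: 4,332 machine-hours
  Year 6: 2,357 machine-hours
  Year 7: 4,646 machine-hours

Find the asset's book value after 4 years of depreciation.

Depreciable base = $817,525 − $143,800 = $673,725.
Rate = $673,725 / 26,949 machine-hours = $25 per machine-hour.
Year 1: 4,438 × $25 = $110,950. Book value $706,575.
Year 2: 4,414 × $25 = $110,350. Book value $596,225.
Year 3: 1,176 × $25 = $29,400. Book value $566,825.
Year 4: 5,586 × $25 = $139,650. Book value $427,175.

$427,175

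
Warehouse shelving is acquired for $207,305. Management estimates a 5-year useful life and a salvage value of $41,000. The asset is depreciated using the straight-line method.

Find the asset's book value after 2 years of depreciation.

$140,783

Depreciable base = $207,305 − $41,000 = $166,305.
Annual expense = $166,305 / 5 = $33,261.
End of year 1: book value $174,044.
End of year 2: book value $140,783.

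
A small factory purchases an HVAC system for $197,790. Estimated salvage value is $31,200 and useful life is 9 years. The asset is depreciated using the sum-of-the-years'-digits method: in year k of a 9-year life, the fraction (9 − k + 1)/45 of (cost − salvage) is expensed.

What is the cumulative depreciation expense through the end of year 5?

Depreciable base = $197,790 − $31,200 = $166,590.
Sum of the years' digits = 9+8+7+6+5+4+3+2+1 = 45.
Year 1: $166,590 × 9/45 = $33,318. Book value $164,472.
Year 2: $166,590 × 8/45 = $29,616. Book value $134,856.
Year 3: $166,590 × 7/45 = $25,914. Book value $108,942.
Year 4: $166,590 × 6/45 = $22,212. Book value $86,730.
Year 5: $166,590 × 5/45 = $18,510. Book value $68,220.
Accumulated through year 5 = $197,790 − $68,220 = $129,570.

$129,570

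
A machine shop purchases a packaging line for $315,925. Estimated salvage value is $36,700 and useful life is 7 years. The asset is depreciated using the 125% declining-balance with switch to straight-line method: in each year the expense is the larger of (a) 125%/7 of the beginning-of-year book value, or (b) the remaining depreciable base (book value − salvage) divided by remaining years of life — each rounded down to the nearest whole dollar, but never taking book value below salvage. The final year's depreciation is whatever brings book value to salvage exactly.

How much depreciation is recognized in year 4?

Depreciable base = $315,925 − $36,700 = $279,225.
Year 1: DB = ⌊$315,925 × 125%/7⌋ = $56,415; SL = ⌊$279,225/7⌋ = $39,889 → take DB $56,415. Book value $259,510.
Year 2: DB = ⌊$259,510 × 125%/7⌋ = $46,341; SL = ⌊$222,810/6⌋ = $37,135 → take DB $46,341. Book value $213,169.
Year 3: DB = ⌊$213,169 × 125%/7⌋ = $38,065; SL = ⌊$176,469/5⌋ = $35,293 → take DB $38,065. Book value $175,104.
Year 4: DB = ⌊$175,104 × 125%/7⌋ = $31,268; SL = ⌊$138,404/4⌋ = $34,601 → take SL $34,601. Book value $140,503.

$34,601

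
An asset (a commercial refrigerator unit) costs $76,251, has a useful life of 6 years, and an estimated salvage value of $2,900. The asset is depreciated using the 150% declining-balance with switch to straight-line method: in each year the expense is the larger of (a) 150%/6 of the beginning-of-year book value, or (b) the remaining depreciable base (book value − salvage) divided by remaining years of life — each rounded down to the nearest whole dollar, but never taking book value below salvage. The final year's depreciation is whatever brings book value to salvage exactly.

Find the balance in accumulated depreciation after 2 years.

$33,359

Depreciable base = $76,251 − $2,900 = $73,351.
Year 1: DB = ⌊$76,251 × 150%/6⌋ = $19,062; SL = ⌊$73,351/6⌋ = $12,225 → take DB $19,062. Book value $57,189.
Year 2: DB = ⌊$57,189 × 150%/6⌋ = $14,297; SL = ⌊$54,289/5⌋ = $10,857 → take DB $14,297. Book value $42,892.
Accumulated through year 2 = $76,251 − $42,892 = $33,359.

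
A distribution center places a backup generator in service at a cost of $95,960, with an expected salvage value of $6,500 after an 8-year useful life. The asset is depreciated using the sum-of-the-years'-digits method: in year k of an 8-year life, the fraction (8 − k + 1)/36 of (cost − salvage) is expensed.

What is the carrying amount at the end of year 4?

$31,350

Depreciable base = $95,960 − $6,500 = $89,460.
Sum of the years' digits = 8+7+6+5+4+3+2+1 = 36.
Year 1: $89,460 × 8/36 = $19,880. Book value $76,080.
Year 2: $89,460 × 7/36 = $17,395. Book value $58,685.
Year 3: $89,460 × 6/36 = $14,910. Book value $43,775.
Year 4: $89,460 × 5/36 = $12,425. Book value $31,350.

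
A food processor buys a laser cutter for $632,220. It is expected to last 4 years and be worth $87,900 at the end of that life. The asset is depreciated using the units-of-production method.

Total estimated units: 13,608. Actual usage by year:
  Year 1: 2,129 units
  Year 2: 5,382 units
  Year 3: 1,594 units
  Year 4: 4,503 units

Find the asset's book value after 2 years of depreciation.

$331,780

Depreciable base = $632,220 − $87,900 = $544,320.
Rate = $544,320 / 13,608 units = $40 per unit.
Year 1: 2,129 × $40 = $85,160. Book value $547,060.
Year 2: 5,382 × $40 = $215,280. Book value $331,780.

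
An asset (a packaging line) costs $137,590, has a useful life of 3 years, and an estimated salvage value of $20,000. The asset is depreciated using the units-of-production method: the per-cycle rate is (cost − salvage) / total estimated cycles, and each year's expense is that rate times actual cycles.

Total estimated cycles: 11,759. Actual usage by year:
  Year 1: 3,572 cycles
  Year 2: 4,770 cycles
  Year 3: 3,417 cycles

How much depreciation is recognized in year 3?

$34,170

Depreciable base = $137,590 − $20,000 = $117,590.
Rate = $117,590 / 11,759 cycles = $10 per cycle.
Year 1: 3,572 × $10 = $35,720. Book value $101,870.
Year 2: 4,770 × $10 = $47,700. Book value $54,170.
Year 3: 3,417 × $10 = $34,170. Book value $20,000.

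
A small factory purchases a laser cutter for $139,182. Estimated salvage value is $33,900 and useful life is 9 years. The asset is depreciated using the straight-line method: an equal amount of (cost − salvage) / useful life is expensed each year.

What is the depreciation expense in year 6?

Depreciable base = $139,182 − $33,900 = $105,282.
Annual expense = $105,282 / 9 = $11,698.

$11,698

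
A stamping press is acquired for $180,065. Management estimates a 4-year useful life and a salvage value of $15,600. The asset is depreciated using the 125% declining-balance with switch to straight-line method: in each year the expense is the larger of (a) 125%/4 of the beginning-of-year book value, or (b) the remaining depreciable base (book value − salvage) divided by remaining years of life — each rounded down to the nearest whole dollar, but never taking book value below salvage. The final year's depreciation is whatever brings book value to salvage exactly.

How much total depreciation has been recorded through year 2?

$94,955

Depreciable base = $180,065 − $15,600 = $164,465.
Year 1: DB = ⌊$180,065 × 125%/4⌋ = $56,270; SL = ⌊$164,465/4⌋ = $41,116 → take DB $56,270. Book value $123,795.
Year 2: DB = ⌊$123,795 × 125%/4⌋ = $38,685; SL = ⌊$108,195/3⌋ = $36,065 → take DB $38,685. Book value $85,110.
Accumulated through year 2 = $180,065 − $85,110 = $94,955.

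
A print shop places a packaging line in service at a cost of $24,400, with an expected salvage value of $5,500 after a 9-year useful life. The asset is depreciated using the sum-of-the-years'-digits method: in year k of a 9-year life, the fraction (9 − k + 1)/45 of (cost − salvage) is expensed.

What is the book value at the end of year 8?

Depreciable base = $24,400 − $5,500 = $18,900.
Sum of the years' digits = 9+8+7+6+5+4+3+2+1 = 45.
Year 1: $18,900 × 9/45 = $3,780. Book value $20,620.
Year 2: $18,900 × 8/45 = $3,360. Book value $17,260.
Year 3: $18,900 × 7/45 = $2,940. Book value $14,320.
Year 4: $18,900 × 6/45 = $2,520. Book value $11,800.
Year 5: $18,900 × 5/45 = $2,100. Book value $9,700.
Year 6: $18,900 × 4/45 = $1,680. Book value $8,020.
Year 7: $18,900 × 3/45 = $1,260. Book value $6,760.
Year 8: $18,900 × 2/45 = $840. Book value $5,920.

$5,920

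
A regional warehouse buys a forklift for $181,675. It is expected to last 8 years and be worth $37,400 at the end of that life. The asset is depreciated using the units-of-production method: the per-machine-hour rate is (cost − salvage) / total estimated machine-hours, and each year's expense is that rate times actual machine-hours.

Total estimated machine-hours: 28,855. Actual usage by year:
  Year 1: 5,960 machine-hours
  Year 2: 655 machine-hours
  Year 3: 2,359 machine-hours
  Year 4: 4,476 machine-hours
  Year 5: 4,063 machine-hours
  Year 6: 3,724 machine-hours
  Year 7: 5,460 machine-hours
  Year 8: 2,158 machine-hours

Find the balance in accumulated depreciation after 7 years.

$133,485

Depreciable base = $181,675 − $37,400 = $144,275.
Rate = $144,275 / 28,855 machine-hours = $5 per machine-hour.
Year 1: 5,960 × $5 = $29,800. Book value $151,875.
Year 2: 655 × $5 = $3,275. Book value $148,600.
Year 3: 2,359 × $5 = $11,795. Book value $136,805.
Year 4: 4,476 × $5 = $22,380. Book value $114,425.
Year 5: 4,063 × $5 = $20,315. Book value $94,110.
Year 6: 3,724 × $5 = $18,620. Book value $75,490.
Year 7: 5,460 × $5 = $27,300. Book value $48,190.
Accumulated through year 7 = $181,675 − $48,190 = $133,485.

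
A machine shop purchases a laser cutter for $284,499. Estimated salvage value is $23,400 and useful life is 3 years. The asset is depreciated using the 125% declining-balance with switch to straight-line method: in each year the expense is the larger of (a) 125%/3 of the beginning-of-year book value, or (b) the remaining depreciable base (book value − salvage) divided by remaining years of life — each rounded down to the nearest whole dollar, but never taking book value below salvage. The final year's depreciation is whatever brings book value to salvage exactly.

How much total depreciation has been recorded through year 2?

Depreciable base = $284,499 − $23,400 = $261,099.
Year 1: DB = ⌊$284,499 × 125%/3⌋ = $118,541; SL = ⌊$261,099/3⌋ = $87,033 → take DB $118,541. Book value $165,958.
Year 2: DB = ⌊$165,958 × 125%/3⌋ = $69,149; SL = ⌊$142,558/2⌋ = $71,279 → take SL $71,279. Book value $94,679.
Accumulated through year 2 = $284,499 − $94,679 = $189,820.

$189,820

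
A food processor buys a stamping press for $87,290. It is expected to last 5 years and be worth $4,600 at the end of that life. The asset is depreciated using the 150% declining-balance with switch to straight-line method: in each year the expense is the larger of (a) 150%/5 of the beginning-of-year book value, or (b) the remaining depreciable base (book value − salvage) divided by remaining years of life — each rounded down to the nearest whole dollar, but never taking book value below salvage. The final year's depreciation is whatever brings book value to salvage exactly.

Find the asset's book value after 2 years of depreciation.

$42,773

Depreciable base = $87,290 − $4,600 = $82,690.
Year 1: DB = ⌊$87,290 × 150%/5⌋ = $26,187; SL = ⌊$82,690/5⌋ = $16,538 → take DB $26,187. Book value $61,103.
Year 2: DB = ⌊$61,103 × 150%/5⌋ = $18,330; SL = ⌊$56,503/4⌋ = $14,125 → take DB $18,330. Book value $42,773.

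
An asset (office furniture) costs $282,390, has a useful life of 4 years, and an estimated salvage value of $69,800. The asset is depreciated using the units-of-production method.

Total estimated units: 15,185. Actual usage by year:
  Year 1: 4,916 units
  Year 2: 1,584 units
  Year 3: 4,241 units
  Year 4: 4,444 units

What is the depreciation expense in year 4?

$62,216

Depreciable base = $282,390 − $69,800 = $212,590.
Rate = $212,590 / 15,185 units = $14 per unit.
Year 1: 4,916 × $14 = $68,824. Book value $213,566.
Year 2: 1,584 × $14 = $22,176. Book value $191,390.
Year 3: 4,241 × $14 = $59,374. Book value $132,016.
Year 4: 4,444 × $14 = $62,216. Book value $69,800.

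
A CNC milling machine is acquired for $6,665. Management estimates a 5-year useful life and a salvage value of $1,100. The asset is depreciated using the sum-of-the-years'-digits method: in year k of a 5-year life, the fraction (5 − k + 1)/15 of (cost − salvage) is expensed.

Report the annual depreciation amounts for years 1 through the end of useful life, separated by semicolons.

Depreciable base = $6,665 − $1,100 = $5,565.
Sum of the years' digits = 5+4+3+2+1 = 15.
Year 1: $5,565 × 5/15 = $1,855. Book value $4,810.
Year 2: $5,565 × 4/15 = $1,484. Book value $3,326.
Year 3: $5,565 × 3/15 = $1,113. Book value $2,213.
Year 4: $5,565 × 2/15 = $742. Book value $1,471.
Year 5: $5,565 × 1/15 = $371. Book value $1,100.

$1,855; $1,484; $1,113; $742; $371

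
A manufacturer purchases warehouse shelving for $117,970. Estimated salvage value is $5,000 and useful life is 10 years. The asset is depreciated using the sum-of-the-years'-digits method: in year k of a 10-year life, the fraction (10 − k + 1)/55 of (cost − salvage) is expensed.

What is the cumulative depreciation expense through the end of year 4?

$69,836

Depreciable base = $117,970 − $5,000 = $112,970.
Sum of the years' digits = 10+9+8+7+6+5+4+3+2+1 = 55.
Year 1: $112,970 × 10/55 = $20,540. Book value $97,430.
Year 2: $112,970 × 9/55 = $18,486. Book value $78,944.
Year 3: $112,970 × 8/55 = $16,432. Book value $62,512.
Year 4: $112,970 × 7/55 = $14,378. Book value $48,134.
Accumulated through year 4 = $117,970 − $48,134 = $69,836.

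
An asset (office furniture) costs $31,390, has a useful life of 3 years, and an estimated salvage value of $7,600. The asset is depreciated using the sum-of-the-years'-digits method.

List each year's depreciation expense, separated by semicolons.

Depreciable base = $31,390 − $7,600 = $23,790.
Sum of the years' digits = 3+2+1 = 6.
Year 1: $23,790 × 3/6 = $11,895. Book value $19,495.
Year 2: $23,790 × 2/6 = $7,930. Book value $11,565.
Year 3: $23,790 × 1/6 = $3,965. Book value $7,600.

$11,895; $7,930; $3,965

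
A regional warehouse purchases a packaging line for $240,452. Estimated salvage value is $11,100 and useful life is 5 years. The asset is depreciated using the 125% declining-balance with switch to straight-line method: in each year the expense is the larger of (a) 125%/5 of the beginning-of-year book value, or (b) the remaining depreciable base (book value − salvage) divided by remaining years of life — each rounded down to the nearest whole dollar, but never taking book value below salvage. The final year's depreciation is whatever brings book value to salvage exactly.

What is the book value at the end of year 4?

Depreciable base = $240,452 − $11,100 = $229,352.
Year 1: DB = ⌊$240,452 × 125%/5⌋ = $60,113; SL = ⌊$229,352/5⌋ = $45,870 → take DB $60,113. Book value $180,339.
Year 2: DB = ⌊$180,339 × 125%/5⌋ = $45,084; SL = ⌊$169,239/4⌋ = $42,309 → take DB $45,084. Book value $135,255.
Year 3: DB = ⌊$135,255 × 125%/5⌋ = $33,813; SL = ⌊$124,155/3⌋ = $41,385 → take SL $41,385. Book value $93,870.
Year 4: DB = ⌊$93,870 × 125%/5⌋ = $23,467; SL = ⌊$82,770/2⌋ = $41,385 → take SL $41,385. Book value $52,485.

$52,485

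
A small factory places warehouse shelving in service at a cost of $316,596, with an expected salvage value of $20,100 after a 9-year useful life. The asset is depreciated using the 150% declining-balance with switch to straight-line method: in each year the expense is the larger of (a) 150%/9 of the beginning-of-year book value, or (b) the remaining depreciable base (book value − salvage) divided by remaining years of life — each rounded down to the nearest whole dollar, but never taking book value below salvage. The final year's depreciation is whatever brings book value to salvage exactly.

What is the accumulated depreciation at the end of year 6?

$216,948

Depreciable base = $316,596 − $20,100 = $296,496.
Year 1: DB = ⌊$316,596 × 150%/9⌋ = $52,766; SL = ⌊$296,496/9⌋ = $32,944 → take DB $52,766. Book value $263,830.
Year 2: DB = ⌊$263,830 × 150%/9⌋ = $43,971; SL = ⌊$243,730/8⌋ = $30,466 → take DB $43,971. Book value $219,859.
Year 3: DB = ⌊$219,859 × 150%/9⌋ = $36,643; SL = ⌊$199,759/7⌋ = $28,537 → take DB $36,643. Book value $183,216.
Year 4: DB = ⌊$183,216 × 150%/9⌋ = $30,536; SL = ⌊$163,116/6⌋ = $27,186 → take DB $30,536. Book value $152,680.
Year 5: DB = ⌊$152,680 × 150%/9⌋ = $25,446; SL = ⌊$132,580/5⌋ = $26,516 → take SL $26,516. Book value $126,164.
Year 6: DB = ⌊$126,164 × 150%/9⌋ = $21,027; SL = ⌊$106,064/4⌋ = $26,516 → take SL $26,516. Book value $99,648.
Accumulated through year 6 = $316,596 − $99,648 = $216,948.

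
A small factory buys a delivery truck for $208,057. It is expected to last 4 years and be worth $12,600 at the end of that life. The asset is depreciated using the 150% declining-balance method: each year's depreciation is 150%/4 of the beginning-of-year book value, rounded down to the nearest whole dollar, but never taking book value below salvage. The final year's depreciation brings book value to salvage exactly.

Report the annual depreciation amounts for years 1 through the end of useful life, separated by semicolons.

$78,021; $48,763; $30,477; $38,196

Depreciable base = $208,057 − $12,600 = $195,457.
Year 1: ⌊$208,057 × 150%/4⌋ = $78,021. Book value $130,036.
Year 2: ⌊$130,036 × 150%/4⌋ = $48,763. Book value $81,273.
Year 3: ⌊$81,273 × 150%/4⌋ = $30,477. Book value $50,796.
Year 4 (final): $50,796 − $12,600 = $38,196. Book value $12,600.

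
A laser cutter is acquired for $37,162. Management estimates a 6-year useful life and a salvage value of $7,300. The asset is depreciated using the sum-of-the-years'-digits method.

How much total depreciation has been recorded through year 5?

$28,440

Depreciable base = $37,162 − $7,300 = $29,862.
Sum of the years' digits = 6+5+4+3+2+1 = 21.
Year 1: $29,862 × 6/21 = $8,532. Book value $28,630.
Year 2: $29,862 × 5/21 = $7,110. Book value $21,520.
Year 3: $29,862 × 4/21 = $5,688. Book value $15,832.
Year 4: $29,862 × 3/21 = $4,266. Book value $11,566.
Year 5: $29,862 × 2/21 = $2,844. Book value $8,722.
Accumulated through year 5 = $37,162 − $8,722 = $28,440.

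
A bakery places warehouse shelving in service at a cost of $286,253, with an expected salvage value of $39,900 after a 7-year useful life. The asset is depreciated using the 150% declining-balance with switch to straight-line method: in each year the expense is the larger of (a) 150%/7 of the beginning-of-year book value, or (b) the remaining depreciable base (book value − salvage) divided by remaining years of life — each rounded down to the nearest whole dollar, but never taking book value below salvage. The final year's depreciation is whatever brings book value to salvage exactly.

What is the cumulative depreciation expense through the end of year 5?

$200,533

Depreciable base = $286,253 − $39,900 = $246,353.
Year 1: DB = ⌊$286,253 × 150%/7⌋ = $61,339; SL = ⌊$246,353/7⌋ = $35,193 → take DB $61,339. Book value $224,914.
Year 2: DB = ⌊$224,914 × 150%/7⌋ = $48,195; SL = ⌊$185,014/6⌋ = $30,835 → take DB $48,195. Book value $176,719.
Year 3: DB = ⌊$176,719 × 150%/7⌋ = $37,868; SL = ⌊$136,819/5⌋ = $27,363 → take DB $37,868. Book value $138,851.
Year 4: DB = ⌊$138,851 × 150%/7⌋ = $29,753; SL = ⌊$98,951/4⌋ = $24,737 → take DB $29,753. Book value $109,098.
Year 5: DB = ⌊$109,098 × 150%/7⌋ = $23,378; SL = ⌊$69,198/3⌋ = $23,066 → take DB $23,378. Book value $85,720.
Accumulated through year 5 = $286,253 − $85,720 = $200,533.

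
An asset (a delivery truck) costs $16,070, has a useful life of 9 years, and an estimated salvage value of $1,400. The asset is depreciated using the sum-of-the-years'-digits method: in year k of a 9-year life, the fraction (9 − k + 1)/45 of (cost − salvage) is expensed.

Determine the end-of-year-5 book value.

Depreciable base = $16,070 − $1,400 = $14,670.
Sum of the years' digits = 9+8+7+6+5+4+3+2+1 = 45.
Year 1: $14,670 × 9/45 = $2,934. Book value $13,136.
Year 2: $14,670 × 8/45 = $2,608. Book value $10,528.
Year 3: $14,670 × 7/45 = $2,282. Book value $8,246.
Year 4: $14,670 × 6/45 = $1,956. Book value $6,290.
Year 5: $14,670 × 5/45 = $1,630. Book value $4,660.

$4,660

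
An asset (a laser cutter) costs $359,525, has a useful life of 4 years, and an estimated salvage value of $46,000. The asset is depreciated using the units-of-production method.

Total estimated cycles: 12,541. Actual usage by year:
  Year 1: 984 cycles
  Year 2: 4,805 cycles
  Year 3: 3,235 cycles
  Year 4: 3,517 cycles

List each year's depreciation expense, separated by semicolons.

Depreciable base = $359,525 − $46,000 = $313,525.
Rate = $313,525 / 12,541 cycles = $25 per cycle.
Year 1: 984 × $25 = $24,600. Book value $334,925.
Year 2: 4,805 × $25 = $120,125. Book value $214,800.
Year 3: 3,235 × $25 = $80,875. Book value $133,925.
Year 4: 3,517 × $25 = $87,925. Book value $46,000.

$24,600; $120,125; $80,875; $87,925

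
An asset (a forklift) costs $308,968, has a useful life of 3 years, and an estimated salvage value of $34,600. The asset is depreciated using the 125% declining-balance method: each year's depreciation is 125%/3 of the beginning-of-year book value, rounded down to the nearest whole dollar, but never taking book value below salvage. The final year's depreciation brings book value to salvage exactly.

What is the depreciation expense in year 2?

Depreciable base = $308,968 − $34,600 = $274,368.
Year 1: ⌊$308,968 × 125%/3⌋ = $128,736. Book value $180,232.
Year 2: ⌊$180,232 × 125%/3⌋ = $75,096. Book value $105,136.

$75,096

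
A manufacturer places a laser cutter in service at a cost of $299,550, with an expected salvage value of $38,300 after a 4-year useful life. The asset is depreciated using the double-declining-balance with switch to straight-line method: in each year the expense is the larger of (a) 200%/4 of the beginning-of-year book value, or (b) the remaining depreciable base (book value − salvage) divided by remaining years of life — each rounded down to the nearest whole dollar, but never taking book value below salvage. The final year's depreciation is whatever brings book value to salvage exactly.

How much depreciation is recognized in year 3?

$36,588

Depreciable base = $299,550 − $38,300 = $261,250.
Year 1: DB = ⌊$299,550 × 200%/4⌋ = $149,775; SL = ⌊$261,250/4⌋ = $65,312 → take DB $149,775. Book value $149,775.
Year 2: DB = ⌊$149,775 × 200%/4⌋ = $74,887; SL = ⌊$111,475/3⌋ = $37,158 → take DB $74,887. Book value $74,888.
Year 3: DB = ⌊$74,888 × 200%/4⌋ = $37,444; SL = ⌊$36,588/2⌋ = $18,294 → take DB $37,444, capped at $36,588. Book value $38,300.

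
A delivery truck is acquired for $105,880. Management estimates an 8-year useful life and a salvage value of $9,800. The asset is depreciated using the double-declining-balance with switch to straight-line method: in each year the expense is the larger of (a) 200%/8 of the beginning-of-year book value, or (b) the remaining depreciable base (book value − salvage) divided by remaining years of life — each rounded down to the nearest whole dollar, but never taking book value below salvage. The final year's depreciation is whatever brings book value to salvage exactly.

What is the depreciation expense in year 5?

$8,375

Depreciable base = $105,880 − $9,800 = $96,080.
Year 1: DB = ⌊$105,880 × 200%/8⌋ = $26,470; SL = ⌊$96,080/8⌋ = $12,010 → take DB $26,470. Book value $79,410.
Year 2: DB = ⌊$79,410 × 200%/8⌋ = $19,852; SL = ⌊$69,610/7⌋ = $9,944 → take DB $19,852. Book value $59,558.
Year 3: DB = ⌊$59,558 × 200%/8⌋ = $14,889; SL = ⌊$49,758/6⌋ = $8,293 → take DB $14,889. Book value $44,669.
Year 4: DB = ⌊$44,669 × 200%/8⌋ = $11,167; SL = ⌊$34,869/5⌋ = $6,973 → take DB $11,167. Book value $33,502.
Year 5: DB = ⌊$33,502 × 200%/8⌋ = $8,375; SL = ⌊$23,702/4⌋ = $5,925 → take DB $8,375. Book value $25,127.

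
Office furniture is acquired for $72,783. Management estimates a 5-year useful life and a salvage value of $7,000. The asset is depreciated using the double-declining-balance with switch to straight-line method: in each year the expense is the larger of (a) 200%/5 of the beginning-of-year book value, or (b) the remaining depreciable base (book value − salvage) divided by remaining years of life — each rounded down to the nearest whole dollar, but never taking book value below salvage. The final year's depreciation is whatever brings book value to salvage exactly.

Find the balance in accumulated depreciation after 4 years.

$63,349

Depreciable base = $72,783 − $7,000 = $65,783.
Year 1: DB = ⌊$72,783 × 200%/5⌋ = $29,113; SL = ⌊$65,783/5⌋ = $13,156 → take DB $29,113. Book value $43,670.
Year 2: DB = ⌊$43,670 × 200%/5⌋ = $17,468; SL = ⌊$36,670/4⌋ = $9,167 → take DB $17,468. Book value $26,202.
Year 3: DB = ⌊$26,202 × 200%/5⌋ = $10,480; SL = ⌊$19,202/3⌋ = $6,400 → take DB $10,480. Book value $15,722.
Year 4: DB = ⌊$15,722 × 200%/5⌋ = $6,288; SL = ⌊$8,722/2⌋ = $4,361 → take DB $6,288. Book value $9,434.
Accumulated through year 4 = $72,783 − $9,434 = $63,349.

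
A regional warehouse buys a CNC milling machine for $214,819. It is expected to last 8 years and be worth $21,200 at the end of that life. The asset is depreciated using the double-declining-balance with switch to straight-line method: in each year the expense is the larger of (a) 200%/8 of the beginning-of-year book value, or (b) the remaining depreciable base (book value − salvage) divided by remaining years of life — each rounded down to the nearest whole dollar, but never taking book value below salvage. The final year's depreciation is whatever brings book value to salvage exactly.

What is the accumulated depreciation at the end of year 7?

$186,142

Depreciable base = $214,819 − $21,200 = $193,619.
Year 1: DB = ⌊$214,819 × 200%/8⌋ = $53,704; SL = ⌊$193,619/8⌋ = $24,202 → take DB $53,704. Book value $161,115.
Year 2: DB = ⌊$161,115 × 200%/8⌋ = $40,278; SL = ⌊$139,915/7⌋ = $19,987 → take DB $40,278. Book value $120,837.
Year 3: DB = ⌊$120,837 × 200%/8⌋ = $30,209; SL = ⌊$99,637/6⌋ = $16,606 → take DB $30,209. Book value $90,628.
Year 4: DB = ⌊$90,628 × 200%/8⌋ = $22,657; SL = ⌊$69,428/5⌋ = $13,885 → take DB $22,657. Book value $67,971.
Year 5: DB = ⌊$67,971 × 200%/8⌋ = $16,992; SL = ⌊$46,771/4⌋ = $11,692 → take DB $16,992. Book value $50,979.
Year 6: DB = ⌊$50,979 × 200%/8⌋ = $12,744; SL = ⌊$29,779/3⌋ = $9,926 → take DB $12,744. Book value $38,235.
Year 7: DB = ⌊$38,235 × 200%/8⌋ = $9,558; SL = ⌊$17,035/2⌋ = $8,517 → take DB $9,558. Book value $28,677.
Accumulated through year 7 = $214,819 − $28,677 = $186,142.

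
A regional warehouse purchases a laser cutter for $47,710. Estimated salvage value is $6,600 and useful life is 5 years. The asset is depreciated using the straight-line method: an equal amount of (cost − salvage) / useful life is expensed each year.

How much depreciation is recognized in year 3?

$8,222

Depreciable base = $47,710 − $6,600 = $41,110.
Annual expense = $41,110 / 5 = $8,222.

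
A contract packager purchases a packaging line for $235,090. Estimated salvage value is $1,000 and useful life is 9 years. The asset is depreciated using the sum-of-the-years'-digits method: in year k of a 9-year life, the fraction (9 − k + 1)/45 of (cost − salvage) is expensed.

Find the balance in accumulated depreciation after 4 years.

$156,060

Depreciable base = $235,090 − $1,000 = $234,090.
Sum of the years' digits = 9+8+7+6+5+4+3+2+1 = 45.
Year 1: $234,090 × 9/45 = $46,818. Book value $188,272.
Year 2: $234,090 × 8/45 = $41,616. Book value $146,656.
Year 3: $234,090 × 7/45 = $36,414. Book value $110,242.
Year 4: $234,090 × 6/45 = $31,212. Book value $79,030.
Accumulated through year 4 = $235,090 − $79,030 = $156,060.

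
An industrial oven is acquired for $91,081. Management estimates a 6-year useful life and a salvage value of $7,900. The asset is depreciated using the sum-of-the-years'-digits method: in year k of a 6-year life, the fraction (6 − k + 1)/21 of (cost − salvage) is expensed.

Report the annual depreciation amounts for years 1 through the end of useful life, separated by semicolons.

Depreciable base = $91,081 − $7,900 = $83,181.
Sum of the years' digits = 6+5+4+3+2+1 = 21.
Year 1: $83,181 × 6/21 = $23,766. Book value $67,315.
Year 2: $83,181 × 5/21 = $19,805. Book value $47,510.
Year 3: $83,181 × 4/21 = $15,844. Book value $31,666.
Year 4: $83,181 × 3/21 = $11,883. Book value $19,783.
Year 5: $83,181 × 2/21 = $7,922. Book value $11,861.
Year 6: $83,181 × 1/21 = $3,961. Book value $7,900.

$23,766; $19,805; $15,844; $11,883; $7,922; $3,961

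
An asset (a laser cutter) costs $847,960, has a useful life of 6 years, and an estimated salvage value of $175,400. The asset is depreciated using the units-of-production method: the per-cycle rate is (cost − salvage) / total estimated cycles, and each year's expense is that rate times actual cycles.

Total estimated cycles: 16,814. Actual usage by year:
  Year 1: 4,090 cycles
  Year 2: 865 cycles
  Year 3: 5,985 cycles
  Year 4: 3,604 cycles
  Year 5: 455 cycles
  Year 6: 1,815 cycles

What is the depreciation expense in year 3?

Depreciable base = $847,960 − $175,400 = $672,560.
Rate = $672,560 / 16,814 cycles = $40 per cycle.
Year 1: 4,090 × $40 = $163,600. Book value $684,360.
Year 2: 865 × $40 = $34,600. Book value $649,760.
Year 3: 5,985 × $40 = $239,400. Book value $410,360.

$239,400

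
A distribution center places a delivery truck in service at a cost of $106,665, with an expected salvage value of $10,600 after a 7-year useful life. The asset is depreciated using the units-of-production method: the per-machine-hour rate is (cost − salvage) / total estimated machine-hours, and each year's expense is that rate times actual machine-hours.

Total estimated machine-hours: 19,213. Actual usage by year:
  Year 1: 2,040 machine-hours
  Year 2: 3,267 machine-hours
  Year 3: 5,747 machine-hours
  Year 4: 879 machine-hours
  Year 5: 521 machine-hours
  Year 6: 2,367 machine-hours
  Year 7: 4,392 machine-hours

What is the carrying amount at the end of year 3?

$51,395

Depreciable base = $106,665 − $10,600 = $96,065.
Rate = $96,065 / 19,213 machine-hours = $5 per machine-hour.
Year 1: 2,040 × $5 = $10,200. Book value $96,465.
Year 2: 3,267 × $5 = $16,335. Book value $80,130.
Year 3: 5,747 × $5 = $28,735. Book value $51,395.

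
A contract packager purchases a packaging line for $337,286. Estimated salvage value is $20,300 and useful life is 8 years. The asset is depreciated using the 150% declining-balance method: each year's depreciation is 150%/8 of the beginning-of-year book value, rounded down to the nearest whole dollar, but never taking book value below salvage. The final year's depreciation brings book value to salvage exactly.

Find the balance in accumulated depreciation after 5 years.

Depreciable base = $337,286 − $20,300 = $316,986.
Year 1: ⌊$337,286 × 150%/8⌋ = $63,241. Book value $274,045.
Year 2: ⌊$274,045 × 150%/8⌋ = $51,383. Book value $222,662.
Year 3: ⌊$222,662 × 150%/8⌋ = $41,749. Book value $180,913.
Year 4: ⌊$180,913 × 150%/8⌋ = $33,921. Book value $146,992.
Year 5: ⌊$146,992 × 150%/8⌋ = $27,561. Book value $119,431.
Accumulated through year 5 = $337,286 − $119,431 = $217,855.

$217,855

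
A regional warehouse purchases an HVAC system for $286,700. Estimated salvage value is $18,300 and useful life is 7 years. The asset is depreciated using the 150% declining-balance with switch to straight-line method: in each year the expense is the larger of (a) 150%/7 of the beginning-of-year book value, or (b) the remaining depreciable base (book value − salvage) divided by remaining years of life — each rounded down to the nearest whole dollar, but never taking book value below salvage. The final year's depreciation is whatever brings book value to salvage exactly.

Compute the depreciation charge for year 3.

Depreciable base = $286,700 − $18,300 = $268,400.
Year 1: DB = ⌊$286,700 × 150%/7⌋ = $61,435; SL = ⌊$268,400/7⌋ = $38,342 → take DB $61,435. Book value $225,265.
Year 2: DB = ⌊$225,265 × 150%/7⌋ = $48,271; SL = ⌊$206,965/6⌋ = $34,494 → take DB $48,271. Book value $176,994.
Year 3: DB = ⌊$176,994 × 150%/7⌋ = $37,927; SL = ⌊$158,694/5⌋ = $31,738 → take DB $37,927. Book value $139,067.

$37,927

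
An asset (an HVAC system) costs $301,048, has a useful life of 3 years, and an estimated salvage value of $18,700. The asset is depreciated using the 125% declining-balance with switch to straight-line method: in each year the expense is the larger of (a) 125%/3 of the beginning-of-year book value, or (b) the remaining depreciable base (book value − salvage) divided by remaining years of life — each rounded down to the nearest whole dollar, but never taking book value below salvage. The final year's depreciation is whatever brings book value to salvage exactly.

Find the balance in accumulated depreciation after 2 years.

Depreciable base = $301,048 − $18,700 = $282,348.
Year 1: DB = ⌊$301,048 × 125%/3⌋ = $125,436; SL = ⌊$282,348/3⌋ = $94,116 → take DB $125,436. Book value $175,612.
Year 2: DB = ⌊$175,612 × 125%/3⌋ = $73,171; SL = ⌊$156,912/2⌋ = $78,456 → take SL $78,456. Book value $97,156.
Accumulated through year 2 = $301,048 − $97,156 = $203,892.

$203,892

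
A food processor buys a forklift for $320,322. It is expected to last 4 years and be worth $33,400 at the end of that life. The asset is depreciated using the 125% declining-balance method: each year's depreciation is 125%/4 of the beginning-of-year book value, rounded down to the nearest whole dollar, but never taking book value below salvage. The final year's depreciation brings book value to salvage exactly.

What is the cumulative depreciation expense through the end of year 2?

Depreciable base = $320,322 − $33,400 = $286,922.
Year 1: ⌊$320,322 × 125%/4⌋ = $100,100. Book value $220,222.
Year 2: ⌊$220,222 × 125%/4⌋ = $68,819. Book value $151,403.
Accumulated through year 2 = $320,322 − $151,403 = $168,919.

$168,919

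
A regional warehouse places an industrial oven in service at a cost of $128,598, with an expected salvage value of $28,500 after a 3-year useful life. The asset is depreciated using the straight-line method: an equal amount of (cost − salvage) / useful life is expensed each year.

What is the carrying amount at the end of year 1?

$95,232

Depreciable base = $128,598 − $28,500 = $100,098.
Annual expense = $100,098 / 3 = $33,366.
End of year 1: book value $95,232.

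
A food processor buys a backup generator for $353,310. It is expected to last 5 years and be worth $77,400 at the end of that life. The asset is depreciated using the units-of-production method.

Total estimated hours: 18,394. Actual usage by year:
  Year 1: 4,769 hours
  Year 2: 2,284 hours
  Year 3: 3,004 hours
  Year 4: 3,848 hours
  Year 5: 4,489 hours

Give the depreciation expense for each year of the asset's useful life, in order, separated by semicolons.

$71,535; $34,260; $45,060; $57,720; $67,335

Depreciable base = $353,310 − $77,400 = $275,910.
Rate = $275,910 / 18,394 hours = $15 per hour.
Year 1: 4,769 × $15 = $71,535. Book value $281,775.
Year 2: 2,284 × $15 = $34,260. Book value $247,515.
Year 3: 3,004 × $15 = $45,060. Book value $202,455.
Year 4: 3,848 × $15 = $57,720. Book value $144,735.
Year 5: 4,489 × $15 = $67,335. Book value $77,400.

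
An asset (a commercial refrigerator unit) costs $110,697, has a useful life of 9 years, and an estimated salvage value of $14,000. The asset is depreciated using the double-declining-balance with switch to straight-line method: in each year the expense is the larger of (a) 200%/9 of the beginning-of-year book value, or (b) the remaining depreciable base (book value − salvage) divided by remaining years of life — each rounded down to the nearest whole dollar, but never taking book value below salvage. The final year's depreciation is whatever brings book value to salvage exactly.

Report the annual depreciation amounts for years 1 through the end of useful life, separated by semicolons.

$24,599; $19,132; $14,881; $11,574; $9,002; $7,002; $5,446; $4,235; $826

Depreciable base = $110,697 − $14,000 = $96,697.
Year 1: DB = ⌊$110,697 × 200%/9⌋ = $24,599; SL = ⌊$96,697/9⌋ = $10,744 → take DB $24,599. Book value $86,098.
Year 2: DB = ⌊$86,098 × 200%/9⌋ = $19,132; SL = ⌊$72,098/8⌋ = $9,012 → take DB $19,132. Book value $66,966.
Year 3: DB = ⌊$66,966 × 200%/9⌋ = $14,881; SL = ⌊$52,966/7⌋ = $7,566 → take DB $14,881. Book value $52,085.
Year 4: DB = ⌊$52,085 × 200%/9⌋ = $11,574; SL = ⌊$38,085/6⌋ = $6,347 → take DB $11,574. Book value $40,511.
Year 5: DB = ⌊$40,511 × 200%/9⌋ = $9,002; SL = ⌊$26,511/5⌋ = $5,302 → take DB $9,002. Book value $31,509.
Year 6: DB = ⌊$31,509 × 200%/9⌋ = $7,002; SL = ⌊$17,509/4⌋ = $4,377 → take DB $7,002. Book value $24,507.
Year 7: DB = ⌊$24,507 × 200%/9⌋ = $5,446; SL = ⌊$10,507/3⌋ = $3,502 → take DB $5,446. Book value $19,061.
Year 8: DB = ⌊$19,061 × 200%/9⌋ = $4,235; SL = ⌊$5,061/2⌋ = $2,530 → take DB $4,235. Book value $14,826.
Year 9 (final): $14,826 − $14,000 = $826. Book value $14,000.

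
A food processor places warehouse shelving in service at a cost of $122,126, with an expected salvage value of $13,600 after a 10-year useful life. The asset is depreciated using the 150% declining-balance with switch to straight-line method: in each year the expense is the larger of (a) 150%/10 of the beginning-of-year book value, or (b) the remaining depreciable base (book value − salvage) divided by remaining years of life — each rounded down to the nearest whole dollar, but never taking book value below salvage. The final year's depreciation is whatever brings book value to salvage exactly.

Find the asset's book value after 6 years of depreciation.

$46,062

Depreciable base = $122,126 − $13,600 = $108,526.
Year 1: DB = ⌊$122,126 × 150%/10⌋ = $18,318; SL = ⌊$108,526/10⌋ = $10,852 → take DB $18,318. Book value $103,808.
Year 2: DB = ⌊$103,808 × 150%/10⌋ = $15,571; SL = ⌊$90,208/9⌋ = $10,023 → take DB $15,571. Book value $88,237.
Year 3: DB = ⌊$88,237 × 150%/10⌋ = $13,235; SL = ⌊$74,637/8⌋ = $9,329 → take DB $13,235. Book value $75,002.
Year 4: DB = ⌊$75,002 × 150%/10⌋ = $11,250; SL = ⌊$61,402/7⌋ = $8,771 → take DB $11,250. Book value $63,752.
Year 5: DB = ⌊$63,752 × 150%/10⌋ = $9,562; SL = ⌊$50,152/6⌋ = $8,358 → take DB $9,562. Book value $54,190.
Year 6: DB = ⌊$54,190 × 150%/10⌋ = $8,128; SL = ⌊$40,590/5⌋ = $8,118 → take DB $8,128. Book value $46,062.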